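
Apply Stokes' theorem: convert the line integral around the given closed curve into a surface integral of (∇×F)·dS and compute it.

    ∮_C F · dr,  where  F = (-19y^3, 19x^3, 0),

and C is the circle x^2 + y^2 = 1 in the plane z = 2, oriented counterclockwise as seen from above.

Let S be the flat disk x^2 + y^2 ≤ 1 in the plane z = 2, with upward unit normal n̂ = ẑ. By Stokes' theorem,

    ∮_C F · dr = ∬_S (∇ × F) · n̂ dS = ∬_D (curl F)_z dA,

where D is the disk x^2 + y^2 ≤ 1.

Compute the curl of F = (-19y^3, 19x^3, 0):
    (∇ × F)_x = ∂F_z/∂y - ∂F_y/∂z = 0,
    (∇ × F)_y = ∂F_x/∂z - ∂F_z/∂x = 0,
    (∇ × F)_z = ∂F_y/∂x - ∂F_x/∂y = 57x^2 + 57y^2.

On z = 2, (curl F)_z = 57x^2 + 57y^2.

Convert to polar (x = r cos θ, y = r sin θ, dA = r dr dθ); the integrand becomes 57r^2, so

    ∬_D (curl F)_z dA = ∫_0^{2π} ∫_0^{1} (57r^2) · r dr dθ.

Inner (r from 0 to 1): 57/4.
Outer (θ from 0 to 2π): 57π/2.

Therefore ∮_C F · dr = 57π/2.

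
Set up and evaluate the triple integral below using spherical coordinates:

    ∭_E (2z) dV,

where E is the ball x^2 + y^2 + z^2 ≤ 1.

In spherical coordinates, x = ρ sin(φ) cos(θ), y = ρ sin(φ) sin(θ), z = ρ cos(φ), and dV = ρ^2 sin(φ) dρ dφ dθ.

The integrand becomes 2ρ cos(φ), so

    ∭_E (2z) dV = ∫_{0}^{2π} ∫_{0}^{π} ∫_{0}^{1} (2ρ cos(φ)) · ρ^2 sin(φ) dρ dφ dθ.

Inner (ρ): sin(2φ)/4.
Middle (φ): 0.
Outer (θ): 0.

Therefore the triple integral equals 0.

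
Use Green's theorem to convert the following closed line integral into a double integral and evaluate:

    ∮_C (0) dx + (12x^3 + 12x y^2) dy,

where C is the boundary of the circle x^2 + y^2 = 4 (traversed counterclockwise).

Green's theorem converts the closed line integral into a double integral over the enclosed region D:

    ∮_C P dx + Q dy = ∬_D (∂Q/∂x - ∂P/∂y) dA.

Here P = 0, Q = 12x^3 + 12x y^2, so

    ∂Q/∂x = 36x^2 + 12y^2,    ∂P/∂y = 0,
    ∂Q/∂x - ∂P/∂y = 36x^2 + 12y^2.

D is the region x^2 + y^2 ≤ 4. Evaluating the double integral:

In polar coordinates (x = r cos θ, y = r sin θ, dA = r dr dθ) the integrand becomes 12r^2(cos(2θ) + 2), so

    ∬_D (36x^2 + 12y^2) dA = ∫_0^{2π} ∫_0^{2} (12r^2(cos(2θ) + 2)) · r dr dθ.

Inner (r from 0 to 2): 48cos(2θ) + 96.
Outer (θ from 0 to 2π): 192π.

Therefore ∮_C P dx + Q dy = 192π.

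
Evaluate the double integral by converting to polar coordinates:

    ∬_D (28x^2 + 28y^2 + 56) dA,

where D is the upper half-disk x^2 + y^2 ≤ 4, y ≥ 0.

The region D is 0 ≤ r ≤ 2, 0 ≤ θ ≤ π in polar coordinates, where x = r cos(θ), y = r sin(θ), and dA = r dr dθ.

Under the substitution, the integrand becomes 28r^2 + 56, so

    ∬_D (28x^2 + 28y^2 + 56) dA = ∫_{0}^{π} ∫_{0}^{2} (28r^2 + 56) · r dr dθ.

Inner integral (in r): ∫_{0}^{2} (28r^2 + 56) · r dr = 224.

Outer integral (in θ): ∫_{0}^{π} (224) dθ = 224π.

Therefore ∬_D (28x^2 + 28y^2 + 56) dA = 224π.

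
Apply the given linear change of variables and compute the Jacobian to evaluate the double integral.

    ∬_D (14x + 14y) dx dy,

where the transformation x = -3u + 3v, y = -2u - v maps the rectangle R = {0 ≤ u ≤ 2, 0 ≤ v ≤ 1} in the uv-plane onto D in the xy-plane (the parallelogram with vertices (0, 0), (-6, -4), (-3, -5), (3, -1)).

Compute the Jacobian determinant of (x, y) with respect to (u, v):

    ∂(x,y)/∂(u,v) = | -3  3 | = (-3)(-1) - (3)(-2) = 9.
                   | -2  -1 |

Its absolute value is |J| = 9 (the area scaling factor).

Substituting x = -3u + 3v, y = -2u - v into the integrand,

    14x + 14y → -70u + 28v,

so the integral becomes

    ∬_R (-70u + 28v) · |J| du dv = ∫_0^2 ∫_0^1 (-630u + 252v) dv du.

Inner (v): 126 - 630u.
Outer (u): -1008.

Therefore ∬_D (14x + 14y) dx dy = -1008.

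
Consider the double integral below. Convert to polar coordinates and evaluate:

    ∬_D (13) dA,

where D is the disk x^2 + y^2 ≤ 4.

The region D is 0 ≤ r ≤ 2, 0 ≤ θ ≤ 2π in polar coordinates, where x = r cos(θ), y = r sin(θ), and dA = r dr dθ.

Under the substitution, the integrand becomes 13, so

    ∬_D (13) dA = ∫_{0}^{2π} ∫_{0}^{2} (13) · r dr dθ.

Inner integral (in r): ∫_{0}^{2} (13) · r dr = 26.

Outer integral (in θ): ∫_{0}^{2π} (26) dθ = 52π.

Therefore ∬_D (13) dA = 52π.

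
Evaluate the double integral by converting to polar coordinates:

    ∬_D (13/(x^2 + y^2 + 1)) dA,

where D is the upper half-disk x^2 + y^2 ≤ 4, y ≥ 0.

The region D is 0 ≤ r ≤ 2, 0 ≤ θ ≤ π in polar coordinates, where x = r cos(θ), y = r sin(θ), and dA = r dr dθ.

Under the substitution, the integrand becomes 13/(r^2 + 1), so

    ∬_D (13/(x^2 + y^2 + 1)) dA = ∫_{0}^{π} ∫_{0}^{2} (13/(r^2 + 1)) · r dr dθ.

Inner integral (in r): ∫_{0}^{2} (13/(r^2 + 1)) · r dr = 13log(5)/2.

Outer integral (in θ): ∫_{0}^{π} (13log(5)/2) dθ = 13π log(5)/2.

Therefore ∬_D (13/(x^2 + y^2 + 1)) dA = 13π log(5)/2.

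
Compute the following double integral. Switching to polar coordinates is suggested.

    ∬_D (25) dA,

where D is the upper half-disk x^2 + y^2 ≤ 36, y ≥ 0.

The region D is 0 ≤ r ≤ 6, 0 ≤ θ ≤ π in polar coordinates, where x = r cos(θ), y = r sin(θ), and dA = r dr dθ.

Under the substitution, the integrand becomes 25, so

    ∬_D (25) dA = ∫_{0}^{π} ∫_{0}^{6} (25) · r dr dθ.

Inner integral (in r): ∫_{0}^{6} (25) · r dr = 450.

Outer integral (in θ): ∫_{0}^{π} (450) dθ = 450π.

Therefore ∬_D (25) dA = 450π.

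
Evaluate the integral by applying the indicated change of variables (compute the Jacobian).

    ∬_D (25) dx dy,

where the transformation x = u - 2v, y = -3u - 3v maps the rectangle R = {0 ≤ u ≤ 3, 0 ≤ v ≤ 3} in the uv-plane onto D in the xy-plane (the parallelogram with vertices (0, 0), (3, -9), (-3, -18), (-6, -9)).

Compute the Jacobian determinant of (x, y) with respect to (u, v):

    ∂(x,y)/∂(u,v) = | 1  -2 | = (1)(-3) - (-2)(-3) = -9.
                   | -3  -3 |

Its absolute value is |J| = 9 (the area scaling factor).

Substituting x = u - 2v, y = -3u - 3v into the integrand,

    25 → 25,

so the integral becomes

    ∬_R (25) · |J| du dv = ∫_0^3 ∫_0^3 (225) dv du.

Inner (v): 675.
Outer (u): 2025.

Therefore ∬_D (25) dx dy = 2025.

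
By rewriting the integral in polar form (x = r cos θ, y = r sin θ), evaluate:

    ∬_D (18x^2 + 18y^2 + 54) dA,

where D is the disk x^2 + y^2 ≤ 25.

The region D is 0 ≤ r ≤ 5, 0 ≤ θ ≤ 2π in polar coordinates, where x = r cos(θ), y = r sin(θ), and dA = r dr dθ.

Under the substitution, the integrand becomes 18r^2 + 54, so

    ∬_D (18x^2 + 18y^2 + 54) dA = ∫_{0}^{2π} ∫_{0}^{5} (18r^2 + 54) · r dr dθ.

Inner integral (in r): ∫_{0}^{5} (18r^2 + 54) · r dr = 6975/2.

Outer integral (in θ): ∫_{0}^{2π} (6975/2) dθ = 6975π.

Therefore ∬_D (18x^2 + 18y^2 + 54) dA = 6975π.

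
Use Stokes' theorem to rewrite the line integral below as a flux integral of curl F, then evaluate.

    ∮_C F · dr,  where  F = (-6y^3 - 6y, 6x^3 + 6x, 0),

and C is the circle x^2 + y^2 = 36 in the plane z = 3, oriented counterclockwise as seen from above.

Let S be the flat disk x^2 + y^2 ≤ 36 in the plane z = 3, with upward unit normal n̂ = ẑ. By Stokes' theorem,

    ∮_C F · dr = ∬_S (∇ × F) · n̂ dS = ∬_D (curl F)_z dA,

where D is the disk x^2 + y^2 ≤ 36.

Compute the curl of F = (-6y^3 - 6y, 6x^3 + 6x, 0):
    (∇ × F)_x = ∂F_z/∂y - ∂F_y/∂z = 0,
    (∇ × F)_y = ∂F_x/∂z - ∂F_z/∂x = 0,
    (∇ × F)_z = ∂F_y/∂x - ∂F_x/∂y = 18x^2 + 18y^2 + 12.

On z = 3, (curl F)_z = 18x^2 + 18y^2 + 12.

Convert to polar (x = r cos θ, y = r sin θ, dA = r dr dθ); the integrand becomes 18r^2 + 12, so

    ∬_D (curl F)_z dA = ∫_0^{2π} ∫_0^{6} (18r^2 + 12) · r dr dθ.

Inner (r from 0 to 6): 6048.
Outer (θ from 0 to 2π): 12096π.

Therefore ∮_C F · dr = 12096π.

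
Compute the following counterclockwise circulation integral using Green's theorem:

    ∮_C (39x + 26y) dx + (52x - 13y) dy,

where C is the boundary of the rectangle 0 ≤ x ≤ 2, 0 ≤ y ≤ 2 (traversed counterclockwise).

Green's theorem converts the closed line integral into a double integral over the enclosed region D:

    ∮_C P dx + Q dy = ∬_D (∂Q/∂x - ∂P/∂y) dA.

Here P = 39x + 26y, Q = 52x - 13y, so

    ∂Q/∂x = 52,    ∂P/∂y = 26,
    ∂Q/∂x - ∂P/∂y = 26.

D is the region 0 ≤ x ≤ 2, 0 ≤ y ≤ 2. Evaluating the double integral:

    ∬_D (26) dA = ∫_0^{2} ∫_0^{2} (26) dy dx.

Inner (y from 0 to 2): 52.
Outer (x from 0 to 2): 104.

Therefore ∮_C P dx + Q dy = 104.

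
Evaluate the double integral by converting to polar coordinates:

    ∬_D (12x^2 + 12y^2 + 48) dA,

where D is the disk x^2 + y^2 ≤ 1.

The region D is 0 ≤ r ≤ 1, 0 ≤ θ ≤ 2π in polar coordinates, where x = r cos(θ), y = r sin(θ), and dA = r dr dθ.

Under the substitution, the integrand becomes 12r^2 + 48, so

    ∬_D (12x^2 + 12y^2 + 48) dA = ∫_{0}^{2π} ∫_{0}^{1} (12r^2 + 48) · r dr dθ.

Inner integral (in r): ∫_{0}^{1} (12r^2 + 48) · r dr = 27.

Outer integral (in θ): ∫_{0}^{2π} (27) dθ = 54π.

Therefore ∬_D (12x^2 + 12y^2 + 48) dA = 54π.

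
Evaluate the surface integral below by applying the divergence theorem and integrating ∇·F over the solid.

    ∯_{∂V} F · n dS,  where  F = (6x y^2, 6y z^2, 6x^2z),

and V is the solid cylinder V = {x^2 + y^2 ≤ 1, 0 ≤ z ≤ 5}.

By the divergence theorem,

    ∯_{∂V} F · n dS = ∭_V (∇ · F) dV.

Compute the divergence:
    ∇ · F = ∂F_x/∂x + ∂F_y/∂y + ∂F_z/∂z = 6y^2 + 6z^2 + 6x^2 = 6x^2 + 6y^2 + 6z^2.

In cylindrical coordinates, x = r cos(θ), y = r sin(θ), z = z, dV = r dr dθ dz, with 0 ≤ r ≤ 1, 0 ≤ θ ≤ 2π, 0 ≤ z ≤ 5.

The integrand, after substitution and multiplying by the volume element, becomes (6r^2 + 6z^2) · r, so

    ∭_V (∇·F) dV = ∫_0^{2π} ∫_0^{1} ∫_0^{5} (6r^2 + 6z^2) · r dz dr dθ.

Inner (z from 0 to 5): 30r^3 + 250r.
Middle (r from 0 to 1): 265/2.
Outer (θ from 0 to 2π): 265π.

Therefore ∯_{∂V} F · n dS = 265π.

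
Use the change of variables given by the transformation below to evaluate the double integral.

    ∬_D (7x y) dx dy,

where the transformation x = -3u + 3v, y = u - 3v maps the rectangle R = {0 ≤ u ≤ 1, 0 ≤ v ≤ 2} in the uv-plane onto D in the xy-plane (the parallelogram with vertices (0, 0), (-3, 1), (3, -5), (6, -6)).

Compute the Jacobian determinant of (x, y) with respect to (u, v):

    ∂(x,y)/∂(u,v) = | -3  3 | = (-3)(-3) - (3)(1) = 6.
                   | 1  -3 |

Its absolute value is |J| = 6 (the area scaling factor).

Substituting x = -3u + 3v, y = u - 3v into the integrand,

    7x y → -21u^2 + 84u v - 63v^2,

so the integral becomes

    ∬_R (-21u^2 + 84u v - 63v^2) · |J| du dv = ∫_0^1 ∫_0^2 (-126u^2 + 504u v - 378v^2) dv du.

Inner (v): -252u^2 + 1008u - 1008.
Outer (u): -588.

Therefore ∬_D (7x y) dx dy = -588.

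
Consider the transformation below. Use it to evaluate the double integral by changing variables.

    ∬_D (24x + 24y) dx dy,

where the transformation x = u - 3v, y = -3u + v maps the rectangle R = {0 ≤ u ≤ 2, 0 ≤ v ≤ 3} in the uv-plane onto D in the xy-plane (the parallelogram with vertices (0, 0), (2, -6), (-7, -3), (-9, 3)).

Compute the Jacobian determinant of (x, y) with respect to (u, v):

    ∂(x,y)/∂(u,v) = | 1  -3 | = (1)(1) - (-3)(-3) = -8.
                   | -3  1 |

Its absolute value is |J| = 8 (the area scaling factor).

Substituting x = u - 3v, y = -3u + v into the integrand,

    24x + 24y → -48u - 48v,

so the integral becomes

    ∬_R (-48u - 48v) · |J| du dv = ∫_0^2 ∫_0^3 (-384u - 384v) dv du.

Inner (v): -1152u - 1728.
Outer (u): -5760.

Therefore ∬_D (24x + 24y) dx dy = -5760.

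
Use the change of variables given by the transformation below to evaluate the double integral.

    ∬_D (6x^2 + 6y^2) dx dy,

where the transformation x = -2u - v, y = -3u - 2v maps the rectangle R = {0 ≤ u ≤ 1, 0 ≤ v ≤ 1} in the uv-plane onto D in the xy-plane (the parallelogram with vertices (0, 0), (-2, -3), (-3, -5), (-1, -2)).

Compute the Jacobian determinant of (x, y) with respect to (u, v):

    ∂(x,y)/∂(u,v) = | -2  -1 | = (-2)(-2) - (-1)(-3) = 1.
                   | -3  -2 |

Its absolute value is |J| = 1 (the area scaling factor).

Substituting x = -2u - v, y = -3u - 2v into the integrand,

    6x^2 + 6y^2 → 78u^2 + 96u v + 30v^2,

so the integral becomes

    ∬_R (78u^2 + 96u v + 30v^2) · |J| du dv = ∫_0^1 ∫_0^1 (78u^2 + 96u v + 30v^2) dv du.

Inner (v): 78u^2 + 48u + 10.
Outer (u): 60.

Therefore ∬_D (6x^2 + 6y^2) dx dy = 60.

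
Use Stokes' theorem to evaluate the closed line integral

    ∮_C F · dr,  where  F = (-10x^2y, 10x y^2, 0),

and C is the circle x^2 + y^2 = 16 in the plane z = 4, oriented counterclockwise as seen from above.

Let S be the flat disk x^2 + y^2 ≤ 16 in the plane z = 4, with upward unit normal n̂ = ẑ. By Stokes' theorem,

    ∮_C F · dr = ∬_S (∇ × F) · n̂ dS = ∬_D (curl F)_z dA,

where D is the disk x^2 + y^2 ≤ 16.

Compute the curl of F = (-10x^2y, 10x y^2, 0):
    (∇ × F)_x = ∂F_z/∂y - ∂F_y/∂z = 0,
    (∇ × F)_y = ∂F_x/∂z - ∂F_z/∂x = 0,
    (∇ × F)_z = ∂F_y/∂x - ∂F_x/∂y = 10x^2 + 10y^2.

On z = 4, (curl F)_z = 10x^2 + 10y^2.

Convert to polar (x = r cos θ, y = r sin θ, dA = r dr dθ); the integrand becomes 10r^2, so

    ∬_D (curl F)_z dA = ∫_0^{2π} ∫_0^{4} (10r^2) · r dr dθ.

Inner (r from 0 to 4): 640.
Outer (θ from 0 to 2π): 1280π.

Therefore ∮_C F · dr = 1280π.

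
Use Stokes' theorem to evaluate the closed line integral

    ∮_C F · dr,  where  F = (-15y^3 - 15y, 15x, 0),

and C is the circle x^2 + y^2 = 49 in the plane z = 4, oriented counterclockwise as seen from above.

Let S be the flat disk x^2 + y^2 ≤ 49 in the plane z = 4, with upward unit normal n̂ = ẑ. By Stokes' theorem,

    ∮_C F · dr = ∬_S (∇ × F) · n̂ dS = ∬_D (curl F)_z dA,

where D is the disk x^2 + y^2 ≤ 49.

Compute the curl of F = (-15y^3 - 15y, 15x, 0):
    (∇ × F)_x = ∂F_z/∂y - ∂F_y/∂z = 0,
    (∇ × F)_y = ∂F_x/∂z - ∂F_z/∂x = 0,
    (∇ × F)_z = ∂F_y/∂x - ∂F_x/∂y = 45y^2 + 30.

On z = 4, (curl F)_z = 45y^2 + 30.

Convert to polar (x = r cos θ, y = r sin θ, dA = r dr dθ); the integrand becomes 45r^2sin(θ)^2 + 30, so

    ∬_D (curl F)_z dA = ∫_0^{2π} ∫_0^{7} (45r^2sin(θ)^2 + 30) · r dr dθ.

Inner (r from 0 to 7): 108045sin(θ)^2/4 + 735.
Outer (θ from 0 to 2π): 113925π/4.

Therefore ∮_C F · dr = 113925π/4.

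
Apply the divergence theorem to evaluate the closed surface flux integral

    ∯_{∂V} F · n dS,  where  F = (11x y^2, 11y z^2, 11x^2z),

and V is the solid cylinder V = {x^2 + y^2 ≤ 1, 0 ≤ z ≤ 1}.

By the divergence theorem,

    ∯_{∂V} F · n dS = ∭_V (∇ · F) dV.

Compute the divergence:
    ∇ · F = ∂F_x/∂x + ∂F_y/∂y + ∂F_z/∂z = 11y^2 + 11z^2 + 11x^2 = 11x^2 + 11y^2 + 11z^2.

In cylindrical coordinates, x = r cos(θ), y = r sin(θ), z = z, dV = r dr dθ dz, with 0 ≤ r ≤ 1, 0 ≤ θ ≤ 2π, 0 ≤ z ≤ 1.

The integrand, after substitution and multiplying by the volume element, becomes (11r^2 + 11z^2) · r, so

    ∭_V (∇·F) dV = ∫_0^{2π} ∫_0^{1} ∫_0^{1} (11r^2 + 11z^2) · r dz dr dθ.

Inner (z from 0 to 1): 11r (r^2 + 1/3).
Middle (r from 0 to 1): 55/12.
Outer (θ from 0 to 2π): 55π/6.

Therefore ∯_{∂V} F · n dS = 55π/6.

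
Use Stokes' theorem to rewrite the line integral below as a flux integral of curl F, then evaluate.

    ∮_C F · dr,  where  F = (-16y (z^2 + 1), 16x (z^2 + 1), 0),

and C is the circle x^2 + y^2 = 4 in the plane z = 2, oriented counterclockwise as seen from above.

Let S be the flat disk x^2 + y^2 ≤ 4 in the plane z = 2, with upward unit normal n̂ = ẑ. By Stokes' theorem,

    ∮_C F · dr = ∬_S (∇ × F) · n̂ dS = ∬_D (curl F)_z dA,

where D is the disk x^2 + y^2 ≤ 4.

Compute the curl of F = (-16y (z^2 + 1), 16x (z^2 + 1), 0):
    (∇ × F)_x = ∂F_z/∂y - ∂F_y/∂z = -32x z,
    (∇ × F)_y = ∂F_x/∂z - ∂F_z/∂x = -32y z,
    (∇ × F)_z = ∂F_y/∂x - ∂F_x/∂y = 32z^2 + 32.

On z = 2, (curl F)_z = 160.

Convert to polar (x = r cos θ, y = r sin θ, dA = r dr dθ); the integrand becomes 160, so

    ∬_D (curl F)_z dA = ∫_0^{2π} ∫_0^{2} (160) · r dr dθ.

Inner (r from 0 to 2): 320.
Outer (θ from 0 to 2π): 640π.

Therefore ∮_C F · dr = 640π.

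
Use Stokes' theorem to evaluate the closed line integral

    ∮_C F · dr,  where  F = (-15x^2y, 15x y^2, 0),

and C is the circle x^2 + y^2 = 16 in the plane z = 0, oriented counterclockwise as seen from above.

Let S be the flat disk x^2 + y^2 ≤ 16 in the plane z = 0, with upward unit normal n̂ = ẑ. By Stokes' theorem,

    ∮_C F · dr = ∬_S (∇ × F) · n̂ dS = ∬_D (curl F)_z dA,

where D is the disk x^2 + y^2 ≤ 16.

Compute the curl of F = (-15x^2y, 15x y^2, 0):
    (∇ × F)_x = ∂F_z/∂y - ∂F_y/∂z = 0,
    (∇ × F)_y = ∂F_x/∂z - ∂F_z/∂x = 0,
    (∇ × F)_z = ∂F_y/∂x - ∂F_x/∂y = 15x^2 + 15y^2.

On z = 0, (curl F)_z = 15x^2 + 15y^2.

Convert to polar (x = r cos θ, y = r sin θ, dA = r dr dθ); the integrand becomes 15r^2, so

    ∬_D (curl F)_z dA = ∫_0^{2π} ∫_0^{4} (15r^2) · r dr dθ.

Inner (r from 0 to 4): 960.
Outer (θ from 0 to 2π): 1920π.

Therefore ∮_C F · dr = 1920π.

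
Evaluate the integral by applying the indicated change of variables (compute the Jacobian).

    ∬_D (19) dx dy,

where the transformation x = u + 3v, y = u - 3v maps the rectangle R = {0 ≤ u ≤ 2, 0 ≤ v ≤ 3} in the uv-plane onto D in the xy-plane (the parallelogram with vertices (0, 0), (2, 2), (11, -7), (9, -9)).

Compute the Jacobian determinant of (x, y) with respect to (u, v):

    ∂(x,y)/∂(u,v) = | 1  3 | = (1)(-3) - (3)(1) = -6.
                   | 1  -3 |

Its absolute value is |J| = 6 (the area scaling factor).

Substituting x = u + 3v, y = u - 3v into the integrand,

    19 → 19,

so the integral becomes

    ∬_R (19) · |J| du dv = ∫_0^2 ∫_0^3 (114) dv du.

Inner (v): 342.
Outer (u): 684.

Therefore ∬_D (19) dx dy = 684.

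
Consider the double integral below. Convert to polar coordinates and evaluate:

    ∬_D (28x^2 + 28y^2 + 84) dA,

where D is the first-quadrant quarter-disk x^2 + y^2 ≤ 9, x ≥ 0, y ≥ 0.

The region D is 0 ≤ r ≤ 3, 0 ≤ θ ≤ π/2 in polar coordinates, where x = r cos(θ), y = r sin(θ), and dA = r dr dθ.

Under the substitution, the integrand becomes 28r^2 + 84, so

    ∬_D (28x^2 + 28y^2 + 84) dA = ∫_{0}^{π/2} ∫_{0}^{3} (28r^2 + 84) · r dr dθ.

Inner integral (in r): ∫_{0}^{3} (28r^2 + 84) · r dr = 945.

Outer integral (in θ): ∫_{0}^{π/2} (945) dθ = 945π/2.

Therefore ∬_D (28x^2 + 28y^2 + 84) dA = 945π/2.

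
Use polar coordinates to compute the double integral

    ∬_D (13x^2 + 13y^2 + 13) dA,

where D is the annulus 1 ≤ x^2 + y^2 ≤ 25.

The region D is 1 ≤ r ≤ 5, 0 ≤ θ ≤ 2π in polar coordinates, where x = r cos(θ), y = r sin(θ), and dA = r dr dθ.

Under the substitution, the integrand becomes 13r^2 + 13, so

    ∬_D (13x^2 + 13y^2 + 13) dA = ∫_{0}^{2π} ∫_{1}^{5} (13r^2 + 13) · r dr dθ.

Inner integral (in r): ∫_{1}^{5} (13r^2 + 13) · r dr = 2184.

Outer integral (in θ): ∫_{0}^{2π} (2184) dθ = 4368π.

Therefore ∬_D (13x^2 + 13y^2 + 13) dA = 4368π.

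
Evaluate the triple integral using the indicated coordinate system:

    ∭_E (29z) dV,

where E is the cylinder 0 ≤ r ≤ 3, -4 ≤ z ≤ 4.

In cylindrical coordinates, x = r cos(θ), y = r sin(θ), z = z, and dV = r dr dθ dz.

The integrand becomes 29z, so

    ∭_E (29z) dV = ∫_{0}^{2π} ∫_{0}^{3} ∫_{-4}^{4} (29z) · r dz dr dθ.

Inner (z): 0.
Middle (r from 0 to 3): 0.
Outer (θ): 0.

Therefore the triple integral equals 0.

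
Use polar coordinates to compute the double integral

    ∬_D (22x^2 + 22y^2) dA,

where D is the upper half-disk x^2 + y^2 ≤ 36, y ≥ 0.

The region D is 0 ≤ r ≤ 6, 0 ≤ θ ≤ π in polar coordinates, where x = r cos(θ), y = r sin(θ), and dA = r dr dθ.

Under the substitution, the integrand becomes 22r^2, so

    ∬_D (22x^2 + 22y^2) dA = ∫_{0}^{π} ∫_{0}^{6} (22r^2) · r dr dθ.

Inner integral (in r): ∫_{0}^{6} (22r^2) · r dr = 7128.

Outer integral (in θ): ∫_{0}^{π} (7128) dθ = 7128π.

Therefore ∬_D (22x^2 + 22y^2) dA = 7128π.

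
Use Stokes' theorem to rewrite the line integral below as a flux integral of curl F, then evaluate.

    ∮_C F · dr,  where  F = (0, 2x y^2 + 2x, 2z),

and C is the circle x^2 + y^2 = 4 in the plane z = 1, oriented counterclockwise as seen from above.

Let S be the flat disk x^2 + y^2 ≤ 4 in the plane z = 1, with upward unit normal n̂ = ẑ. By Stokes' theorem,

    ∮_C F · dr = ∬_S (∇ × F) · n̂ dS = ∬_D (curl F)_z dA,

where D is the disk x^2 + y^2 ≤ 4.

Compute the curl of F = (0, 2x y^2 + 2x, 2z):
    (∇ × F)_x = ∂F_z/∂y - ∂F_y/∂z = 0,
    (∇ × F)_y = ∂F_x/∂z - ∂F_z/∂x = 0,
    (∇ × F)_z = ∂F_y/∂x - ∂F_x/∂y = 2y^2 + 2.

On z = 1, (curl F)_z = 2y^2 + 2.

Convert to polar (x = r cos θ, y = r sin θ, dA = r dr dθ); the integrand becomes 2r^2sin(θ)^2 + 2, so

    ∬_D (curl F)_z dA = ∫_0^{2π} ∫_0^{2} (2r^2sin(θ)^2 + 2) · r dr dθ.

Inner (r from 0 to 2): 8 - 4cos(2θ).
Outer (θ from 0 to 2π): 16π.

Therefore ∮_C F · dr = 16π.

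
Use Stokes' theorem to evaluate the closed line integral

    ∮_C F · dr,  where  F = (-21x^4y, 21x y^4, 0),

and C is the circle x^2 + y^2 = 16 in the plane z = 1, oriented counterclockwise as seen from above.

Let S be the flat disk x^2 + y^2 ≤ 16 in the plane z = 1, with upward unit normal n̂ = ẑ. By Stokes' theorem,

    ∮_C F · dr = ∬_S (∇ × F) · n̂ dS = ∬_D (curl F)_z dA,

where D is the disk x^2 + y^2 ≤ 16.

Compute the curl of F = (-21x^4y, 21x y^4, 0):
    (∇ × F)_x = ∂F_z/∂y - ∂F_y/∂z = 0,
    (∇ × F)_y = ∂F_x/∂z - ∂F_z/∂x = 0,
    (∇ × F)_z = ∂F_y/∂x - ∂F_x/∂y = 21x^4 + 21y^4.

On z = 1, (curl F)_z = 21x^4 + 21y^4.

Convert to polar (x = r cos θ, y = r sin θ, dA = r dr dθ); the integrand becomes 21r^4(sin(θ)^4 + cos(θ)^4), so

    ∬_D (curl F)_z dA = ∫_0^{2π} ∫_0^{4} (21r^4(sin(θ)^4 + cos(θ)^4)) · r dr dθ.

Inner (r from 0 to 4): 14336sin(θ)^4 + 14336cos(θ)^4.
Outer (θ from 0 to 2π): 21504π.

Therefore ∮_C F · dr = 21504π.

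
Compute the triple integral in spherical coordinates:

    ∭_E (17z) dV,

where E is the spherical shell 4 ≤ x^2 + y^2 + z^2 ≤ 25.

In spherical coordinates, x = ρ sin(φ) cos(θ), y = ρ sin(φ) sin(θ), z = ρ cos(φ), and dV = ρ^2 sin(φ) dρ dφ dθ.

The integrand becomes 17ρ cos(φ), so

    ∭_E (17z) dV = ∫_{0}^{2π} ∫_{0}^{π} ∫_{2}^{5} (17ρ cos(φ)) · ρ^2 sin(φ) dρ dφ dθ.

Inner (ρ): 10353sin(2φ)/8.
Middle (φ): 0.
Outer (θ): 0.

Therefore the triple integral equals 0.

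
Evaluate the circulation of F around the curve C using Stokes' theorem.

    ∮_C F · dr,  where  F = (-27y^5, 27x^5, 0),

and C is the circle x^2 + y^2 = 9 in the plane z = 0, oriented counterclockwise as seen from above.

Let S be the flat disk x^2 + y^2 ≤ 9 in the plane z = 0, with upward unit normal n̂ = ẑ. By Stokes' theorem,

    ∮_C F · dr = ∬_S (∇ × F) · n̂ dS = ∬_D (curl F)_z dA,

where D is the disk x^2 + y^2 ≤ 9.

Compute the curl of F = (-27y^5, 27x^5, 0):
    (∇ × F)_x = ∂F_z/∂y - ∂F_y/∂z = 0,
    (∇ × F)_y = ∂F_x/∂z - ∂F_z/∂x = 0,
    (∇ × F)_z = ∂F_y/∂x - ∂F_x/∂y = 135x^4 + 135y^4.

On z = 0, (curl F)_z = 135x^4 + 135y^4.

Convert to polar (x = r cos θ, y = r sin θ, dA = r dr dθ); the integrand becomes 135r^4(sin(θ)^4 + cos(θ)^4), so

    ∬_D (curl F)_z dA = ∫_0^{2π} ∫_0^{3} (135r^4(sin(θ)^4 + cos(θ)^4)) · r dr dθ.

Inner (r from 0 to 3): 32805sin(θ)^4/2 + 32805cos(θ)^4/2.
Outer (θ from 0 to 2π): 98415π/4.

Therefore ∮_C F · dr = 98415π/4.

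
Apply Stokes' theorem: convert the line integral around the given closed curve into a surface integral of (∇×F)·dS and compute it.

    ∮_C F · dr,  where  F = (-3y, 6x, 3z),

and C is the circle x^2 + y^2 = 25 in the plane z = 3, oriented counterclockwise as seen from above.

Let S be the flat disk x^2 + y^2 ≤ 25 in the plane z = 3, with upward unit normal n̂ = ẑ. By Stokes' theorem,

    ∮_C F · dr = ∬_S (∇ × F) · n̂ dS = ∬_D (curl F)_z dA,

where D is the disk x^2 + y^2 ≤ 25.

Compute the curl of F = (-3y, 6x, 3z):
    (∇ × F)_x = ∂F_z/∂y - ∂F_y/∂z = 0,
    (∇ × F)_y = ∂F_x/∂z - ∂F_z/∂x = 0,
    (∇ × F)_z = ∂F_y/∂x - ∂F_x/∂y = 9.

On z = 3, (curl F)_z = 9.

Convert to polar (x = r cos θ, y = r sin θ, dA = r dr dθ); the integrand becomes 9, so

    ∬_D (curl F)_z dA = ∫_0^{2π} ∫_0^{5} (9) · r dr dθ.

Inner (r from 0 to 5): 225/2.
Outer (θ from 0 to 2π): 225π.

Therefore ∮_C F · dr = 225π.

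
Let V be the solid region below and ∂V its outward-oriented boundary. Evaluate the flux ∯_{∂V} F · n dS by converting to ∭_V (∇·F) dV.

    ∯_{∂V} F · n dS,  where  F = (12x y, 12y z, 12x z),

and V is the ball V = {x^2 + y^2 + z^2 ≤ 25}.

By the divergence theorem,

    ∯_{∂V} F · n dS = ∭_V (∇ · F) dV.

Compute the divergence:
    ∇ · F = ∂F_x/∂x + ∂F_y/∂y + ∂F_z/∂z = 12y + 12z + 12x = 12x + 12y + 12z.

In spherical coordinates, x = ρ sin(φ) cos(θ), y = ρ sin(φ) sin(θ), z = ρ cos(φ), dV = ρ^2 sin(φ) dρ dφ dθ, with 0 ≤ ρ ≤ 5, 0 ≤ φ ≤ π, 0 ≤ θ ≤ 2π.

The integrand, after substitution and multiplying by the volume element, becomes (12ρ (sqrt(2)sin(φ)sin(θ + π/4) + cos(φ))) · ρ^2 sin(φ), so

    ∭_V (∇·F) dV = ∫_0^{2π} ∫_0^{π} ∫_0^{5} (12ρ (sqrt(2)sin(φ)sin(θ + π/4) + cos(φ))) · ρ^2 sin(φ) dρ dφ dθ.

Inner (ρ from 0 to 5): 1875(sqrt(2)sin(φ)sin(θ + π/4) + cos(φ))sin(φ).
Middle (φ from 0 to π): 1875sqrt(2)π sin(θ + π/4)/2.
Outer (θ from 0 to 2π): 0.

Therefore ∯_{∂V} F · n dS = 0.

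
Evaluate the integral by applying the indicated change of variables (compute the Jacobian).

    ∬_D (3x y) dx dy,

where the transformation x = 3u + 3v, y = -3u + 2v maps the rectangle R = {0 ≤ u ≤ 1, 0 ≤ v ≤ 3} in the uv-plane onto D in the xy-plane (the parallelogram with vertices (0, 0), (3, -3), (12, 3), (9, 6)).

Compute the Jacobian determinant of (x, y) with respect to (u, v):

    ∂(x,y)/∂(u,v) = | 3  3 | = (3)(2) - (3)(-3) = 15.
                   | -3  2 |

Its absolute value is |J| = 15 (the area scaling factor).

Substituting x = 3u + 3v, y = -3u + 2v into the integrand,

    3x y → -27u^2 - 9u v + 18v^2,

so the integral becomes

    ∬_R (-27u^2 - 9u v + 18v^2) · |J| du dv = ∫_0^1 ∫_0^3 (-405u^2 - 135u v + 270v^2) dv du.

Inner (v): -1215u^2 - 1215u/2 + 2430.
Outer (u): 6885/4.

Therefore ∬_D (3x y) dx dy = 6885/4.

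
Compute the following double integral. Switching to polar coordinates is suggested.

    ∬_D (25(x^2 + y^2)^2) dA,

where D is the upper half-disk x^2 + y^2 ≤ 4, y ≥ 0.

The region D is 0 ≤ r ≤ 2, 0 ≤ θ ≤ π in polar coordinates, where x = r cos(θ), y = r sin(θ), and dA = r dr dθ.

Under the substitution, the integrand becomes 25r^4, so

    ∬_D (25(x^2 + y^2)^2) dA = ∫_{0}^{π} ∫_{0}^{2} (25r^4) · r dr dθ.

Inner integral (in r): ∫_{0}^{2} (25r^4) · r dr = 800/3.

Outer integral (in θ): ∫_{0}^{π} (800/3) dθ = 800π/3.

Therefore ∬_D (25(x^2 + y^2)^2) dA = 800π/3.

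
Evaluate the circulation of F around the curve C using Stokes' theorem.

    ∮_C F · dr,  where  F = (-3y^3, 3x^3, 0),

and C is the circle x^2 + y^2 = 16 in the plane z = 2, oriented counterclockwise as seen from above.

Let S be the flat disk x^2 + y^2 ≤ 16 in the plane z = 2, with upward unit normal n̂ = ẑ. By Stokes' theorem,

    ∮_C F · dr = ∬_S (∇ × F) · n̂ dS = ∬_D (curl F)_z dA,

where D is the disk x^2 + y^2 ≤ 16.

Compute the curl of F = (-3y^3, 3x^3, 0):
    (∇ × F)_x = ∂F_z/∂y - ∂F_y/∂z = 0,
    (∇ × F)_y = ∂F_x/∂z - ∂F_z/∂x = 0,
    (∇ × F)_z = ∂F_y/∂x - ∂F_x/∂y = 9x^2 + 9y^2.

On z = 2, (curl F)_z = 9x^2 + 9y^2.

Convert to polar (x = r cos θ, y = r sin θ, dA = r dr dθ); the integrand becomes 9r^2, so

    ∬_D (curl F)_z dA = ∫_0^{2π} ∫_0^{4} (9r^2) · r dr dθ.

Inner (r from 0 to 4): 576.
Outer (θ from 0 to 2π): 1152π.

Therefore ∮_C F · dr = 1152π.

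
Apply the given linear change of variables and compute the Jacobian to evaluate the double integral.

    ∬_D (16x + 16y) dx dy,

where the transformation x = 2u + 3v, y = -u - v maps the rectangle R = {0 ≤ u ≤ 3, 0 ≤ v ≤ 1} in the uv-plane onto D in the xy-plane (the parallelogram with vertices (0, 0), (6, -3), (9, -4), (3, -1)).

Compute the Jacobian determinant of (x, y) with respect to (u, v):

    ∂(x,y)/∂(u,v) = | 2  3 | = (2)(-1) - (3)(-1) = 1.
                   | -1  -1 |

Its absolute value is |J| = 1 (the area scaling factor).

Substituting x = 2u + 3v, y = -u - v into the integrand,

    16x + 16y → 16u + 32v,

so the integral becomes

    ∬_R (16u + 32v) · |J| du dv = ∫_0^3 ∫_0^1 (16u + 32v) dv du.

Inner (v): 16u + 16.
Outer (u): 120.

Therefore ∬_D (16x + 16y) dx dy = 120.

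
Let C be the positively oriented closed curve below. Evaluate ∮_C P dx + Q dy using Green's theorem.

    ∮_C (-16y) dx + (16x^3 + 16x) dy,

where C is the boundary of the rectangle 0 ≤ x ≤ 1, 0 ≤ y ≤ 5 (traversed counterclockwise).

Green's theorem converts the closed line integral into a double integral over the enclosed region D:

    ∮_C P dx + Q dy = ∬_D (∂Q/∂x - ∂P/∂y) dA.

Here P = -16y, Q = 16x^3 + 16x, so

    ∂Q/∂x = 48x^2 + 16,    ∂P/∂y = -16,
    ∂Q/∂x - ∂P/∂y = 48x^2 + 32.

D is the region 0 ≤ x ≤ 1, 0 ≤ y ≤ 5. Evaluating the double integral:

    ∬_D (48x^2 + 32) dA = ∫_0^{1} ∫_0^{5} (48x^2 + 32) dy dx.

Inner (y from 0 to 5): 240x^2 + 160.
Outer (x from 0 to 1): 240.

Therefore ∮_C P dx + Q dy = 240.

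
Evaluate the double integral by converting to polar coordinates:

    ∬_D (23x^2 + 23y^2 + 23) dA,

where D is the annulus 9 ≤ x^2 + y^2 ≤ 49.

The region D is 3 ≤ r ≤ 7, 0 ≤ θ ≤ 2π in polar coordinates, where x = r cos(θ), y = r sin(θ), and dA = r dr dθ.

Under the substitution, the integrand becomes 23r^2 + 23, so

    ∬_D (23x^2 + 23y^2 + 23) dA = ∫_{0}^{2π} ∫_{3}^{7} (23r^2 + 23) · r dr dθ.

Inner integral (in r): ∫_{3}^{7} (23r^2 + 23) · r dr = 13800.

Outer integral (in θ): ∫_{0}^{2π} (13800) dθ = 27600π.

Therefore ∬_D (23x^2 + 23y^2 + 23) dA = 27600π.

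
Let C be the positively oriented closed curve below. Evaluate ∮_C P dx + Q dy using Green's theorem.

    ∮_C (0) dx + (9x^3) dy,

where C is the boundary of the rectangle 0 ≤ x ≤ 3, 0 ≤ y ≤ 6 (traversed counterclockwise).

Green's theorem converts the closed line integral into a double integral over the enclosed region D:

    ∮_C P dx + Q dy = ∬_D (∂Q/∂x - ∂P/∂y) dA.

Here P = 0, Q = 9x^3, so

    ∂Q/∂x = 27x^2,    ∂P/∂y = 0,
    ∂Q/∂x - ∂P/∂y = 27x^2.

D is the region 0 ≤ x ≤ 3, 0 ≤ y ≤ 6. Evaluating the double integral:

    ∬_D (27x^2) dA = ∫_0^{3} ∫_0^{6} (27x^2) dy dx.

Inner (y from 0 to 6): 162x^2.
Outer (x from 0 to 3): 1458.

Therefore ∮_C P dx + Q dy = 1458.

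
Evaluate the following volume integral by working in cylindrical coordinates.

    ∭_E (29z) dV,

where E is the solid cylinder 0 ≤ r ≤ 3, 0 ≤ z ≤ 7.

In cylindrical coordinates, x = r cos(θ), y = r sin(θ), z = z, and dV = r dr dθ dz.

The integrand becomes 29z, so

    ∭_E (29z) dV = ∫_{0}^{2π} ∫_{0}^{3} ∫_{0}^{7} (29z) · r dz dr dθ.

Inner (z): 1421r/2.
Middle (r from 0 to 3): 12789/4.
Outer (θ): 12789π/2.

Therefore the triple integral equals 12789π/2.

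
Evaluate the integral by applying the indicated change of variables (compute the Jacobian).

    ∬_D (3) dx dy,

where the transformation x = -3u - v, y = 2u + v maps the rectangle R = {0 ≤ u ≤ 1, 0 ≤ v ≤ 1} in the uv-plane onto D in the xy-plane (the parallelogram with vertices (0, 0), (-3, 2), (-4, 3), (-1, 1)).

Compute the Jacobian determinant of (x, y) with respect to (u, v):

    ∂(x,y)/∂(u,v) = | -3  -1 | = (-3)(1) - (-1)(2) = -1.
                   | 2  1 |

Its absolute value is |J| = 1 (the area scaling factor).

Substituting x = -3u - v, y = 2u + v into the integrand,

    3 → 3,

so the integral becomes

    ∬_R (3) · |J| du dv = ∫_0^1 ∫_0^1 (3) dv du.

Inner (v): 3.
Outer (u): 3.

Therefore ∬_D (3) dx dy = 3.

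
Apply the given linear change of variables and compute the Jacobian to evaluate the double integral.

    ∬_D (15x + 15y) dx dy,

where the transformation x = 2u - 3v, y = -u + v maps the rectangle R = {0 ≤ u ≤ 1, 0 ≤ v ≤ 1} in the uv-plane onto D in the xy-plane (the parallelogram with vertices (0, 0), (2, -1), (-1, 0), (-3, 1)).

Compute the Jacobian determinant of (x, y) with respect to (u, v):

    ∂(x,y)/∂(u,v) = | 2  -3 | = (2)(1) - (-3)(-1) = -1.
                   | -1  1 |

Its absolute value is |J| = 1 (the area scaling factor).

Substituting x = 2u - 3v, y = -u + v into the integrand,

    15x + 15y → 15u - 30v,

so the integral becomes

    ∬_R (15u - 30v) · |J| du dv = ∫_0^1 ∫_0^1 (15u - 30v) dv du.

Inner (v): 15u - 15.
Outer (u): -15/2.

Therefore ∬_D (15x + 15y) dx dy = -15/2.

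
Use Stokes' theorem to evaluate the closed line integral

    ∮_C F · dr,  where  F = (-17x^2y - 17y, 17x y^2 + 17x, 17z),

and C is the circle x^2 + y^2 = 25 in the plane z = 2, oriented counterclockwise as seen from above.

Let S be the flat disk x^2 + y^2 ≤ 25 in the plane z = 2, with upward unit normal n̂ = ẑ. By Stokes' theorem,

    ∮_C F · dr = ∬_S (∇ × F) · n̂ dS = ∬_D (curl F)_z dA,

where D is the disk x^2 + y^2 ≤ 25.

Compute the curl of F = (-17x^2y - 17y, 17x y^2 + 17x, 17z):
    (∇ × F)_x = ∂F_z/∂y - ∂F_y/∂z = 0,
    (∇ × F)_y = ∂F_x/∂z - ∂F_z/∂x = 0,
    (∇ × F)_z = ∂F_y/∂x - ∂F_x/∂y = 17x^2 + 17y^2 + 34.

On z = 2, (curl F)_z = 17x^2 + 17y^2 + 34.

Convert to polar (x = r cos θ, y = r sin θ, dA = r dr dθ); the integrand becomes 17r^2 + 34, so

    ∬_D (curl F)_z dA = ∫_0^{2π} ∫_0^{5} (17r^2 + 34) · r dr dθ.

Inner (r from 0 to 5): 12325/4.
Outer (θ from 0 to 2π): 12325π/2.

Therefore ∮_C F · dr = 12325π/2.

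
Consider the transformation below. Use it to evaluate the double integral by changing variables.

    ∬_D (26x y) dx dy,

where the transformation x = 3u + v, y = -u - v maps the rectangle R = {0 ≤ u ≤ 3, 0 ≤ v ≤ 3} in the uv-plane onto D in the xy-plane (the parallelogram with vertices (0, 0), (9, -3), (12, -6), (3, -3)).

Compute the Jacobian determinant of (x, y) with respect to (u, v):

    ∂(x,y)/∂(u,v) = | 3  1 | = (3)(-1) - (1)(-1) = -2.
                   | -1  -1 |

Its absolute value is |J| = 2 (the area scaling factor).

Substituting x = 3u + v, y = -u - v into the integrand,

    26x y → -78u^2 - 104u v - 26v^2,

so the integral becomes

    ∬_R (-78u^2 - 104u v - 26v^2) · |J| du dv = ∫_0^3 ∫_0^3 (-156u^2 - 208u v - 52v^2) dv du.

Inner (v): -468u^2 - 936u - 468.
Outer (u): -9828.

Therefore ∬_D (26x y) dx dy = -9828.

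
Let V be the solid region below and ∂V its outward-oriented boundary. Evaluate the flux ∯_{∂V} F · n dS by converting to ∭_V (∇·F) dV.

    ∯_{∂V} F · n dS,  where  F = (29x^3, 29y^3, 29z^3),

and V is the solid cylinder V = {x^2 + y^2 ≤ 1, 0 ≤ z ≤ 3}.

By the divergence theorem,

    ∯_{∂V} F · n dS = ∭_V (∇ · F) dV.

Compute the divergence:
    ∇ · F = ∂F_x/∂x + ∂F_y/∂y + ∂F_z/∂z = 87x^2 + 87y^2 + 87z^2.

In cylindrical coordinates, x = r cos(θ), y = r sin(θ), z = z, dV = r dr dθ dz, with 0 ≤ r ≤ 1, 0 ≤ θ ≤ 2π, 0 ≤ z ≤ 3.

The integrand, after substitution and multiplying by the volume element, becomes (87r^2 + 87z^2) · r, so

    ∭_V (∇·F) dV = ∫_0^{2π} ∫_0^{1} ∫_0^{3} (87r^2 + 87z^2) · r dz dr dθ.

Inner (z from 0 to 3): 261r (r^2 + 3).
Middle (r from 0 to 1): 1827/4.
Outer (θ from 0 to 2π): 1827π/2.

Therefore ∯_{∂V} F · n dS = 1827π/2.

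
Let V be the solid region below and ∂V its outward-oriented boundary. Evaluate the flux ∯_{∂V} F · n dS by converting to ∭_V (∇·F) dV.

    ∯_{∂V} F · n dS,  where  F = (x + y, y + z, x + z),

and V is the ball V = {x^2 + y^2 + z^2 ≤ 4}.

By the divergence theorem,

    ∯_{∂V} F · n dS = ∭_V (∇ · F) dV.

Compute the divergence:
    ∇ · F = ∂F_x/∂x + ∂F_y/∂y + ∂F_z/∂z = 1 + 1 + 1 = 3.

In spherical coordinates, x = ρ sin(φ) cos(θ), y = ρ sin(φ) sin(θ), z = ρ cos(φ), dV = ρ^2 sin(φ) dρ dφ dθ, with 0 ≤ ρ ≤ 2, 0 ≤ φ ≤ π, 0 ≤ θ ≤ 2π.

The integrand, after substitution and multiplying by the volume element, becomes (3) · ρ^2 sin(φ), so

    ∭_V (∇·F) dV = ∫_0^{2π} ∫_0^{π} ∫_0^{2} (3) · ρ^2 sin(φ) dρ dφ dθ.

Inner (ρ from 0 to 2): 8sin(φ).
Middle (φ from 0 to π): 16.
Outer (θ from 0 to 2π): 32π.

Therefore ∯_{∂V} F · n dS = 32π.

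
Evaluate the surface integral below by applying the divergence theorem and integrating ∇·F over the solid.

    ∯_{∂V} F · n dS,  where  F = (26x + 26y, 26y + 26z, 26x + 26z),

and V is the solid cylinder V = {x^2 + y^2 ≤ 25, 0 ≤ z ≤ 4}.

By the divergence theorem,

    ∯_{∂V} F · n dS = ∭_V (∇ · F) dV.

Compute the divergence:
    ∇ · F = ∂F_x/∂x + ∂F_y/∂y + ∂F_z/∂z = 26 + 26 + 26 = 78.

In cylindrical coordinates, x = r cos(θ), y = r sin(θ), z = z, dV = r dr dθ dz, with 0 ≤ r ≤ 5, 0 ≤ θ ≤ 2π, 0 ≤ z ≤ 4.

The integrand, after substitution and multiplying by the volume element, becomes (78) · r, so

    ∭_V (∇·F) dV = ∫_0^{2π} ∫_0^{5} ∫_0^{4} (78) · r dz dr dθ.

Inner (z from 0 to 4): 312r.
Middle (r from 0 to 5): 3900.
Outer (θ from 0 to 2π): 7800π.

Therefore ∯_{∂V} F · n dS = 7800π.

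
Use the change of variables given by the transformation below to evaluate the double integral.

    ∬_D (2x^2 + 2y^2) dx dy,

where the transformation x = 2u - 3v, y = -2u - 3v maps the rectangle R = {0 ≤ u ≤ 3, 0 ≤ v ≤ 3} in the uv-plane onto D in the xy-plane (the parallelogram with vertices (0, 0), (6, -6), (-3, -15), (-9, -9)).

Compute the Jacobian determinant of (x, y) with respect to (u, v):

    ∂(x,y)/∂(u,v) = | 2  -3 | = (2)(-3) - (-3)(-2) = -12.
                   | -2  -3 |

Its absolute value is |J| = 12 (the area scaling factor).

Substituting x = 2u - 3v, y = -2u - 3v into the integrand,

    2x^2 + 2y^2 → 16u^2 + 36v^2,

so the integral becomes

    ∬_R (16u^2 + 36v^2) · |J| du dv = ∫_0^3 ∫_0^3 (192u^2 + 432v^2) dv du.

Inner (v): 576u^2 + 3888.
Outer (u): 16848.

Therefore ∬_D (2x^2 + 2y^2) dx dy = 16848.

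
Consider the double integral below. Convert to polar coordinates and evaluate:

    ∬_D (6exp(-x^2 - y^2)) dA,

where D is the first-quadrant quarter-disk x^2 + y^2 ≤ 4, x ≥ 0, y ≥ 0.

The region D is 0 ≤ r ≤ 2, 0 ≤ θ ≤ π/2 in polar coordinates, where x = r cos(θ), y = r sin(θ), and dA = r dr dθ.

Under the substitution, the integrand becomes 6exp(-r^2), so

    ∬_D (6exp(-x^2 - y^2)) dA = ∫_{0}^{π/2} ∫_{0}^{2} (6exp(-r^2)) · r dr dθ.

Inner integral (in r): ∫_{0}^{2} (6exp(-r^2)) · r dr = 3 - 3exp(-4).

Outer integral (in θ): ∫_{0}^{π/2} (3 - 3exp(-4)) dθ = -3π (1 - exp(4))exp(-4)/2.

Therefore ∬_D (6exp(-x^2 - y^2)) dA = -3π (1 - exp(4))exp(-4)/2.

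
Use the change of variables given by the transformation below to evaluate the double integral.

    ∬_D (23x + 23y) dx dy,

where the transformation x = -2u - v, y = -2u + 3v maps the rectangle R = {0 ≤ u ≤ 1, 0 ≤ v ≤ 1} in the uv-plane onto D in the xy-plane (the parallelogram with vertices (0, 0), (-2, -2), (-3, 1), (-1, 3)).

Compute the Jacobian determinant of (x, y) with respect to (u, v):

    ∂(x,y)/∂(u,v) = | -2  -1 | = (-2)(3) - (-1)(-2) = -8.
                   | -2  3 |

Its absolute value is |J| = 8 (the area scaling factor).

Substituting x = -2u - v, y = -2u + 3v into the integrand,

    23x + 23y → -92u + 46v,

so the integral becomes

    ∬_R (-92u + 46v) · |J| du dv = ∫_0^1 ∫_0^1 (-736u + 368v) dv du.

Inner (v): 184 - 736u.
Outer (u): -184.

Therefore ∬_D (23x + 23y) dx dy = -184.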